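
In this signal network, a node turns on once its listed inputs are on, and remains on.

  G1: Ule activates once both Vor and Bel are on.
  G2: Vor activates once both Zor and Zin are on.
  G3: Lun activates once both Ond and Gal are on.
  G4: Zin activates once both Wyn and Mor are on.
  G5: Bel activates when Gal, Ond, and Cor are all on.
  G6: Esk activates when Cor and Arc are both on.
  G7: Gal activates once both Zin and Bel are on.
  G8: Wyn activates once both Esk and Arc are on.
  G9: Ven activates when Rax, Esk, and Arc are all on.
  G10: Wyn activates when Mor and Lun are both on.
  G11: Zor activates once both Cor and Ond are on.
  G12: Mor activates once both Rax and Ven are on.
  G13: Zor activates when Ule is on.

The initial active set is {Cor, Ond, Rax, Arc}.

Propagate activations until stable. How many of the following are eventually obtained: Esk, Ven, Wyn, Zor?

Cor and Ond are on, so Zor activates (G11).
Cor and Arc are on, so Esk activates (G6).
G9: Rax, Esk, and Arc on → Ven on.
G8: Esk and Arc on → Wyn on.
Esk: reached.
Ven: reached.
Wyn: reached.
Zor: reached.
All 4 are reached.

4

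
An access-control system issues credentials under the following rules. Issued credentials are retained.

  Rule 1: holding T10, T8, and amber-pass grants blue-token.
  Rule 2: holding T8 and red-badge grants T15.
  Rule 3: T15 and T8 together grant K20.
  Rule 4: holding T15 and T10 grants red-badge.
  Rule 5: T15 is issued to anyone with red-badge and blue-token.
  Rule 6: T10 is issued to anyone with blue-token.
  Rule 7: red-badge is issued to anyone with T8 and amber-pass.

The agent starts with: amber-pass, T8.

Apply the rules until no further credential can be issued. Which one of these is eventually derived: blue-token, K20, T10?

Holding T8 and amber-pass grants red-badge (Rule 7).
Holding T8 and red-badge grants T15 (Rule 2).
Holding T15 and T8 grants K20 (Rule 3).
blue-token would need T10, T8, and amber-pass (Rule 1), but T10 is never granted. T10 would need blue-token (Rule 6), but blue-token is never granted.

K20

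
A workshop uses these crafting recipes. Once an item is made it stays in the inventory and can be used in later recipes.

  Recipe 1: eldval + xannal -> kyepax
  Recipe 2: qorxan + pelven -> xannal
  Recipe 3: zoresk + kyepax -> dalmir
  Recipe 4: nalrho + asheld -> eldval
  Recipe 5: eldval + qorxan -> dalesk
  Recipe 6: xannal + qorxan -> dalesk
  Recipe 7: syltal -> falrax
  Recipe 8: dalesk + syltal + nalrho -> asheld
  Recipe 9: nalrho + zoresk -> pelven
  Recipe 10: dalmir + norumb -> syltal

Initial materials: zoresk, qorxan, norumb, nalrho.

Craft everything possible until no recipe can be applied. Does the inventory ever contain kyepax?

kyepax would need eldval and xannal (Recipe 1), but eldval is never obtained.

No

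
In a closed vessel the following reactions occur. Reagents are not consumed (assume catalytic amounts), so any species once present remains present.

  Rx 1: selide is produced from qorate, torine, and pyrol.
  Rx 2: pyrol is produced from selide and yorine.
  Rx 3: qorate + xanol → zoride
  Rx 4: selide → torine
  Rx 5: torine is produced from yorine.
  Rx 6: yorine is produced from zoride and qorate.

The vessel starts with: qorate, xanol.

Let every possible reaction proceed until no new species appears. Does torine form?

Yes

qorate and xanol present → zoride forms (Rx 3).
zoride and qorate present → yorine forms (Rx 6).
yorine present → torine forms (Rx 5).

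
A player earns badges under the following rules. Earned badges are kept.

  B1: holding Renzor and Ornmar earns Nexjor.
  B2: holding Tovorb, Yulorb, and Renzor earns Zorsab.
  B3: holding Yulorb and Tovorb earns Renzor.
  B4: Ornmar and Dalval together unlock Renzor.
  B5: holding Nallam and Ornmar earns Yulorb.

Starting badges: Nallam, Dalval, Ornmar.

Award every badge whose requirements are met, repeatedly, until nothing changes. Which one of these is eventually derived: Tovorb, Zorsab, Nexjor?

Nexjor

With Ornmar and Dalval, Renzor is earned (B4).
With Renzor and Ornmar, Nexjor is earned (B1).
No rule produces Tovorb, and it is not given. Zorsab would need Tovorb, Yulorb, and Renzor (B2), but Tovorb is never earned.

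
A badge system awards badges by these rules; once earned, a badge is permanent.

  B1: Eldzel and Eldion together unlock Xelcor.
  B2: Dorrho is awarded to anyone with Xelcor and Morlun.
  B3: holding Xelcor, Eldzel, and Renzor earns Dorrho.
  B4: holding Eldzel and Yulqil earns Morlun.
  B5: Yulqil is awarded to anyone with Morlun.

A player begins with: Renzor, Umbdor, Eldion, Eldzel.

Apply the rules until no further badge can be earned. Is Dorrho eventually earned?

With Eldzel and Eldion, Xelcor is earned (B1).
With Xelcor, Eldzel, and Renzor, Dorrho is earned (B3).

Yes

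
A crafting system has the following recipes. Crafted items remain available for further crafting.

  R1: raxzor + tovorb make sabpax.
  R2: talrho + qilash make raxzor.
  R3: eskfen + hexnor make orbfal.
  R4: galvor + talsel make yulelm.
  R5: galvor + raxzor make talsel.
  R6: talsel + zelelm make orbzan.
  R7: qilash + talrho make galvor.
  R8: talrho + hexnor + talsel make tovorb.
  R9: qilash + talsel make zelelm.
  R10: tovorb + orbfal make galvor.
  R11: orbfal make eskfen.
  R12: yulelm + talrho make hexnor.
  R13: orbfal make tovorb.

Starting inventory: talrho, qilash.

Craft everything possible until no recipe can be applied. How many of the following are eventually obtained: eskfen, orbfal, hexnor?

1

Using R7, qilash and talrho make galvor.
Using R2, talrho and qilash make raxzor.
galvor + raxzor → talsel (R5).
Using R4, galvor and talsel make yulelm.
Using R12, yulelm and talrho make hexnor.
eskfen would need orbfal (R11), but orbfal is never obtained.
orbfal would need eskfen and hexnor (R3), but eskfen is never obtained.
hexnor: reached.
Reached: hexnor — 1 of the 3.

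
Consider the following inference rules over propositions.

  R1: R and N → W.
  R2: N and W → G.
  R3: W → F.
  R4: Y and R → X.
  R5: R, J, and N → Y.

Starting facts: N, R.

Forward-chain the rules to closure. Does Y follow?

Y would need R, J, and N (R5), but J is never established.

No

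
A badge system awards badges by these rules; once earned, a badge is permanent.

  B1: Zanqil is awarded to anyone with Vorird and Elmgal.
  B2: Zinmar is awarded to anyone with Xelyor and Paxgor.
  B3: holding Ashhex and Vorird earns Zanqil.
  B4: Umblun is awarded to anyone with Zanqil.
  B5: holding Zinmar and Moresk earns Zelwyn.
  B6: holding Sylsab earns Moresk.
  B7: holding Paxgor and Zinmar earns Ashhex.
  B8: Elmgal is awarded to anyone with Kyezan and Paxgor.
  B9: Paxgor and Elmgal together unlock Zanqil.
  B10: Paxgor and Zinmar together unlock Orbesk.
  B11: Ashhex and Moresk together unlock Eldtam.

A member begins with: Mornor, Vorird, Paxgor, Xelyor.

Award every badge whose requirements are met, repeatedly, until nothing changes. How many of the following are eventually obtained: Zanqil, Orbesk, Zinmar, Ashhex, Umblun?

With Xelyor and Paxgor, Zinmar is earned (B2).
With Paxgor and Zinmar, Orbesk is earned (B10).
With Paxgor and Zinmar, Ashhex is earned (B7).
With Ashhex and Vorird, Zanqil is earned (B3).
With Zanqil, Umblun is earned (B4).
Zanqil: reached.
Orbesk: reached.
Zinmar: reached.
Ashhex: reached.
Umblun: reached.
All 5 are reached.

5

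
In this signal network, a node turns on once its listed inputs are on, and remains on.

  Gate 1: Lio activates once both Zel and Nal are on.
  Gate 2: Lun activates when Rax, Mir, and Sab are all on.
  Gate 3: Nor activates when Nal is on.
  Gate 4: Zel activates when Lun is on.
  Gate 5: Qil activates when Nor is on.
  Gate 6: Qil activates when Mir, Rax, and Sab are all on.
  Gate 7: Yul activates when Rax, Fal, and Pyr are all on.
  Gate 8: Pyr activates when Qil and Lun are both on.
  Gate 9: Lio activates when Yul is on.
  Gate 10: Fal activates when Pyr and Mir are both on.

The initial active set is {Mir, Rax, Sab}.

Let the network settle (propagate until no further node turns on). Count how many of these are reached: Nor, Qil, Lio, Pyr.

Gate 6: Mir, Rax, and Sab on → Qil on.
Gate 2: Rax, Mir, and Sab on → Lun on.
Gate 8: Qil and Lun on → Pyr on.
Pyr and Mir are on, so Fal activates (Gate 10).
Gate 7: Rax, Fal, and Pyr on → Yul on.
Gate 9: Yul on → Lio on.
Nor would need Nal (Gate 3), but Nal never turns on.
Qil: reached.
Lio: reached.
Pyr: reached.
Reached: Qil, Lio, and Pyr — 3 of the 4.

3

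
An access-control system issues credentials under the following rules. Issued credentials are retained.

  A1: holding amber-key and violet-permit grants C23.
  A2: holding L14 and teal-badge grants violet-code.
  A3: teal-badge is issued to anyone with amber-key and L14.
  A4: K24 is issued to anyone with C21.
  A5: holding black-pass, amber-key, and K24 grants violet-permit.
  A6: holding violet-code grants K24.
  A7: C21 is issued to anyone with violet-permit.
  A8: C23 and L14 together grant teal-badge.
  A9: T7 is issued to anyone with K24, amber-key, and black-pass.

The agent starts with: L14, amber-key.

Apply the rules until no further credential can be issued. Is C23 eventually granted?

No

C23 would need amber-key and violet-permit (A1), but violet-permit is never granted.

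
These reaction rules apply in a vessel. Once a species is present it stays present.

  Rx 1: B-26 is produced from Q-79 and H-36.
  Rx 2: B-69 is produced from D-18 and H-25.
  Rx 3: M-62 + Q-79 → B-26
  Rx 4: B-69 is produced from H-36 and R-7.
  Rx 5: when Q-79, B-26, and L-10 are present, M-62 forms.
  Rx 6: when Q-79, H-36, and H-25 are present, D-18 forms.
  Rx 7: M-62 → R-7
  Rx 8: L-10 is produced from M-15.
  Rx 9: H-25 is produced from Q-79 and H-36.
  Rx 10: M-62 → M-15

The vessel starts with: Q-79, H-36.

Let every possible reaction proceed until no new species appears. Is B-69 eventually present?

Q-79 and H-36 present → H-25 forms (Rx 9).
Q-79, H-36, and H-25 present → D-18 forms (Rx 6).
D-18 and H-25 present → B-69 forms (Rx 2).

Yes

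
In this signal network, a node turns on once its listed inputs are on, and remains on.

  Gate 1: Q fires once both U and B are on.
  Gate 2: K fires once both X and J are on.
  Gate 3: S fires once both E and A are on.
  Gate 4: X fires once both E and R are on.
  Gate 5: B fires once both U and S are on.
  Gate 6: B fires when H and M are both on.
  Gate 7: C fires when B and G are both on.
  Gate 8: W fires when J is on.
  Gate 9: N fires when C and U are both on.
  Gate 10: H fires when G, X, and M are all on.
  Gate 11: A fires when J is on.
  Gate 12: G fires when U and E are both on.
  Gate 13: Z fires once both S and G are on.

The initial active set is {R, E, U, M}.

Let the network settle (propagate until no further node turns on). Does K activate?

K would need X and J (Gate 2), but J never turns on.

No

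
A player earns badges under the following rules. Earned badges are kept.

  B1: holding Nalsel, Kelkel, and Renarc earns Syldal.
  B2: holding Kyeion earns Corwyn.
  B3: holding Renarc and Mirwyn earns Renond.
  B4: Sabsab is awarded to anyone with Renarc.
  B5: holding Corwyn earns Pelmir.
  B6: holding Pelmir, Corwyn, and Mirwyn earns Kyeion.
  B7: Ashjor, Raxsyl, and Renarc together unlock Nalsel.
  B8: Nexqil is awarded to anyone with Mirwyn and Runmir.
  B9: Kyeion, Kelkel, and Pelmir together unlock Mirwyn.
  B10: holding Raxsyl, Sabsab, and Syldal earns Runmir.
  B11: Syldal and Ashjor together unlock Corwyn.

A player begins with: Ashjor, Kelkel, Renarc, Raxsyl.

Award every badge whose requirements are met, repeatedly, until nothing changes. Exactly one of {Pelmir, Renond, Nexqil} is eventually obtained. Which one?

Pelmir

With Ashjor, Raxsyl, and Renarc, Nalsel is earned (B7).
With Nalsel, Kelkel, and Renarc, Syldal is earned (B1).
With Syldal and Ashjor, Corwyn is earned (B11).
With Corwyn, Pelmir is earned (B5).
Renond would need Renarc and Mirwyn (B3), but Mirwyn is never earned. Nexqil would need Mirwyn and Runmir (B8), but Mirwyn is never earned.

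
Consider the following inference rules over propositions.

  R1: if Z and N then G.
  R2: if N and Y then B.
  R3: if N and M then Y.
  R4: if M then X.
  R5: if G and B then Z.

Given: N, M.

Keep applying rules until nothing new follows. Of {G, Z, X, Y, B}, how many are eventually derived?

N and M hold, so Y follows (R3).
From M, R4 gives X.
N and Y hold, so B follows (R2).
G would need Z and N (R1), but Z is never established.
Z would need G and B (R5), but G is never established.
X: reached.
Y: reached.
B: reached.
Reached: X, Y, and B — 3 of the 5.

3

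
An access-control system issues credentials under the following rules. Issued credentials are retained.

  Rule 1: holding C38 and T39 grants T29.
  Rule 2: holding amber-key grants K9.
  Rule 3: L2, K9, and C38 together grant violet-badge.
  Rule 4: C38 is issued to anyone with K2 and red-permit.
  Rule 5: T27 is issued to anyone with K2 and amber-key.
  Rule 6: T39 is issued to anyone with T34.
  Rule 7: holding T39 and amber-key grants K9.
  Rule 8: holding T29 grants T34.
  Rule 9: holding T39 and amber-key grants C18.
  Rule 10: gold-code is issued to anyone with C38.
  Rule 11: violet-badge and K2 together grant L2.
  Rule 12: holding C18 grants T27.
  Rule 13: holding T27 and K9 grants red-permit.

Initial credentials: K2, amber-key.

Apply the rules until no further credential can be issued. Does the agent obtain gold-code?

Yes

Holding K2 and amber-key grants T27 (Rule 5).
Holding amber-key grants K9 (Rule 2).
Holding T27 and K9 grants red-permit (Rule 13).
Holding K2 and red-permit grants C38 (Rule 4).
Holding C38 grants gold-code (Rule 10).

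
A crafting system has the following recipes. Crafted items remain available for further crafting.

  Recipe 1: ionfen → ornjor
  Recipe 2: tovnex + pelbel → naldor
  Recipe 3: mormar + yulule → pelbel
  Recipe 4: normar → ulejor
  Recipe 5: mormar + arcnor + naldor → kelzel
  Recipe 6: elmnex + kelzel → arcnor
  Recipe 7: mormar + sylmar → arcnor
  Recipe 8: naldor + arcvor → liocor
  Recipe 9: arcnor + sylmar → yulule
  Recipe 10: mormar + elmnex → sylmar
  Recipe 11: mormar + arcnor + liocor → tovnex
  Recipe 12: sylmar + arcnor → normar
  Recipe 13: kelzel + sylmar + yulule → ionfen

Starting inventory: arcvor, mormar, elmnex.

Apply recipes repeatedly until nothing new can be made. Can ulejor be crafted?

mormar + elmnex → sylmar (Recipe 10).
Using Recipe 7, mormar and sylmar make arcnor.
sylmar + arcnor → normar (Recipe 12).
normar → ulejor (Recipe 4).

Yes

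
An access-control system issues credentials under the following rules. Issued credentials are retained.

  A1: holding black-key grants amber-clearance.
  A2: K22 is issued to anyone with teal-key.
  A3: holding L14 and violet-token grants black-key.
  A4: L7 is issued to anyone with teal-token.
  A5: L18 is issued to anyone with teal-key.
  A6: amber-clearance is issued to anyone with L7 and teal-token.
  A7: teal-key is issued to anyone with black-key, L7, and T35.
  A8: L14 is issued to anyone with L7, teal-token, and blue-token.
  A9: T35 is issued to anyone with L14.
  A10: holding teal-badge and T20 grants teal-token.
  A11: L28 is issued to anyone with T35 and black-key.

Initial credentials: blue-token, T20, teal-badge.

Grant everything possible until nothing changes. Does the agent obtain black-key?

No

black-key would need L14 and violet-token (A3), but violet-token is never granted.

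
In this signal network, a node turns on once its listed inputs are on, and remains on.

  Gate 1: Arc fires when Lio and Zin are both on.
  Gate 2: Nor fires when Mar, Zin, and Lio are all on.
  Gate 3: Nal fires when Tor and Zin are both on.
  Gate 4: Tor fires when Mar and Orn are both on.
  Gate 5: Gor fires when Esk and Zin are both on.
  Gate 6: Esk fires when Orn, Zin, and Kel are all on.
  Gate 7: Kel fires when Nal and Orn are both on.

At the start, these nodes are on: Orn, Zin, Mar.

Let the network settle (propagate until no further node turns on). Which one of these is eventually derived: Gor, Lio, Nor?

Mar and Orn are on, so Tor fires (Gate 4).
Gate 3: Tor and Zin on → Nal on.
Gate 7: Nal and Orn on → Kel on.
Orn, Zin, and Kel are on, so Esk fires (Gate 6).
Esk and Zin are on, so Gor fires (Gate 5).
Nor would need Mar, Zin, and Lio (Gate 2), but Lio never turns on. No rule produces Lio, and it is not given.

Gor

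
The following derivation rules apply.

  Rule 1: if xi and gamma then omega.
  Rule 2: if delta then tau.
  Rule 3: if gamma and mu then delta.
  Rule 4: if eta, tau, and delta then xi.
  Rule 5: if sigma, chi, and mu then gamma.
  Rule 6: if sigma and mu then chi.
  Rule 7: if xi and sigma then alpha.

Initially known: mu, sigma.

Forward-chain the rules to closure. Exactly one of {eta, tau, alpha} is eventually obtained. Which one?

tau

sigma and mu hold, so chi follows (Rule 6).
sigma, chi, and mu hold, so gamma follows (Rule 5).
From gamma and mu, Rule 3 gives delta.
delta holds, so tau follows (Rule 2).
alpha would need xi and sigma (Rule 7), but xi is never established. No rule produces eta, and it is not given.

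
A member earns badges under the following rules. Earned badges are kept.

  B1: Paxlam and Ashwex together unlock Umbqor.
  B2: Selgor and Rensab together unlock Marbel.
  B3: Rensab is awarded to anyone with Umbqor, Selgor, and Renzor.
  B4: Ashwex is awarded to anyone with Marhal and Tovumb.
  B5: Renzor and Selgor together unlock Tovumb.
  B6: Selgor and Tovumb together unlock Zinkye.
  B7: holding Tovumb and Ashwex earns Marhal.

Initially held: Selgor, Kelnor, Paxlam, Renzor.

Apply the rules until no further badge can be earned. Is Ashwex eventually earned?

Ashwex would need Marhal and Tovumb (B4), but Marhal is never earned.

No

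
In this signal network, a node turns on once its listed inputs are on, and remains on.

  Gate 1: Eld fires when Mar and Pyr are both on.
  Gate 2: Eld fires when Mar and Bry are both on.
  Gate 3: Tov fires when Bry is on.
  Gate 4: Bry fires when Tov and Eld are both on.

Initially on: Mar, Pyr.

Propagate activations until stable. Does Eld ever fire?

Gate 1: Mar and Pyr on → Eld on.

Yes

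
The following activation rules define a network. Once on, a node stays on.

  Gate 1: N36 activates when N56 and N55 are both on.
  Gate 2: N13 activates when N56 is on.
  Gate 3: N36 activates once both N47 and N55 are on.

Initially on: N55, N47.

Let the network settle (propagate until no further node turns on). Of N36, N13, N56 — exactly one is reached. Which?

N36

Gate 3: N47 and N55 on → N36 on.
No rule produces N56, and it is not given. N13 would need N56 (Gate 2), but N56 never turns on.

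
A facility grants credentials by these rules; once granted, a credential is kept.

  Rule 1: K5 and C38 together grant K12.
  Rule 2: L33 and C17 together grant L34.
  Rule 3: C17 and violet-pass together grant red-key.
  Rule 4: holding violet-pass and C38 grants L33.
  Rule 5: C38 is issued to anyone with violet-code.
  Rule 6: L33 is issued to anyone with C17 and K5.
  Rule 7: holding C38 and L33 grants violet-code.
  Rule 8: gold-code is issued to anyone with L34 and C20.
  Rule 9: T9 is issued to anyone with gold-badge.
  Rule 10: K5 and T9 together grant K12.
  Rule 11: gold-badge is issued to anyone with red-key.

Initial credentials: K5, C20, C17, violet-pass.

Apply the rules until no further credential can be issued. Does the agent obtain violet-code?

violet-code would need C38 and L33 (Rule 7), but C38 is never granted.

No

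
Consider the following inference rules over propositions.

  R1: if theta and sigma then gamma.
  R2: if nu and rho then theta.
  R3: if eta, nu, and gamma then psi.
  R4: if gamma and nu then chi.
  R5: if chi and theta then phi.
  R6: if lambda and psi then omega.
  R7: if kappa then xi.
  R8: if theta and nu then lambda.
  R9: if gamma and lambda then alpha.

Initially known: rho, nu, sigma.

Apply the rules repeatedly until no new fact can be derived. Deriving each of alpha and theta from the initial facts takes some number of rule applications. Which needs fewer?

theta: From nu and rho, R2 gives theta. [1 rule application]
alpha: nu and rho hold, so theta follows (R2). From theta and sigma, R1 gives gamma. From theta and nu, R8 gives lambda. From gamma and lambda, R9 gives alpha. [4 rule applications]
theta needs fewer.

theta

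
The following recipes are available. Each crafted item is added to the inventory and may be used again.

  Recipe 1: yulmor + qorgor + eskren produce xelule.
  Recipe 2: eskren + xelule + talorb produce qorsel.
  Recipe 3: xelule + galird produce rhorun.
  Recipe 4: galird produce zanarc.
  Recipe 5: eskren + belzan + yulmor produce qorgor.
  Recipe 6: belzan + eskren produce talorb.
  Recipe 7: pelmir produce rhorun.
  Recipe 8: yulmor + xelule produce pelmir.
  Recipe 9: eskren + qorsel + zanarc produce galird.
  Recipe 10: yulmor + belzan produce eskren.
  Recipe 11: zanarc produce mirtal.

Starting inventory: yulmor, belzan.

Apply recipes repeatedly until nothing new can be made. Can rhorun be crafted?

Using Recipe 10, yulmor and belzan make eskren.
eskren + belzan + yulmor → qorgor (Recipe 5).
Using Recipe 1, yulmor, qorgor, and eskren make xelule.
yulmor + xelule → pelmir (Recipe 8).
Using Recipe 7, pelmir makes rhorun.

Yes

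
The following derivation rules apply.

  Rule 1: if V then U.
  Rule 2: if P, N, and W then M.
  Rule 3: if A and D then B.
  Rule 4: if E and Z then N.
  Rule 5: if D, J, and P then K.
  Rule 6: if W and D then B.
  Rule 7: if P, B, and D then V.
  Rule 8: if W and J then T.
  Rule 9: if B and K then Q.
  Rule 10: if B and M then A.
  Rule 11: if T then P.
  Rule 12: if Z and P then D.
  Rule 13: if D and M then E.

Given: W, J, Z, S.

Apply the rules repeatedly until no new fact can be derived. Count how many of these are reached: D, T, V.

W and J hold, so T follows (Rule 8).
From T, Rule 11 gives P.
From Z and P, Rule 12 gives D.
W and D hold, so B follows (Rule 6).
P, B, and D hold, so V follows (Rule 7).
D: reached.
T: reached.
V: reached.
All 3 are reached.

3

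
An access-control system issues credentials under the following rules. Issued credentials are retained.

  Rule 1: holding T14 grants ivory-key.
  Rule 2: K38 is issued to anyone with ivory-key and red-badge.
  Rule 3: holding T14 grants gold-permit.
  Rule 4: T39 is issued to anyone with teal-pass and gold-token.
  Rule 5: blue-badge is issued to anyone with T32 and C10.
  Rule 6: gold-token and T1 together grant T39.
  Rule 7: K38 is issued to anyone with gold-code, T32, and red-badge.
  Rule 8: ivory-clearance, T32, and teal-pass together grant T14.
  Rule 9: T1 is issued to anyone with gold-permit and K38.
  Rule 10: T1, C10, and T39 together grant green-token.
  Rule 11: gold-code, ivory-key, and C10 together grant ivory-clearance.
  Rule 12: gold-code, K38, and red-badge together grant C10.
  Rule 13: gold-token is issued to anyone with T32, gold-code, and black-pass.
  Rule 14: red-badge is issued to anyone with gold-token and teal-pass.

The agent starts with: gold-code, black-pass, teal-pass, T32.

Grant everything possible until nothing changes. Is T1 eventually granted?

T1 would need gold-permit and K38 (Rule 9), but gold-permit is never granted.

No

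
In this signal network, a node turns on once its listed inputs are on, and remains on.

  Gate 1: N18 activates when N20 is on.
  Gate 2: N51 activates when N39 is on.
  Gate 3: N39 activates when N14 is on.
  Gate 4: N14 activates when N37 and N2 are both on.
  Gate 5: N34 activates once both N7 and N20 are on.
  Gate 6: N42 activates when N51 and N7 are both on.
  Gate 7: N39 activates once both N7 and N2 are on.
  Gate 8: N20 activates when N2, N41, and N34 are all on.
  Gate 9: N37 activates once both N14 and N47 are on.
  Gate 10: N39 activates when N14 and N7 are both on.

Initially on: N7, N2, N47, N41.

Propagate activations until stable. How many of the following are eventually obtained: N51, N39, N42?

3

Gate 7: N7 and N2 on → N39 on.
N39 is on, so N51 activates (Gate 2).
Gate 6: N51 and N7 on → N42 on.
N51: reached.
N39: reached.
N42: reached.
All 3 are reached.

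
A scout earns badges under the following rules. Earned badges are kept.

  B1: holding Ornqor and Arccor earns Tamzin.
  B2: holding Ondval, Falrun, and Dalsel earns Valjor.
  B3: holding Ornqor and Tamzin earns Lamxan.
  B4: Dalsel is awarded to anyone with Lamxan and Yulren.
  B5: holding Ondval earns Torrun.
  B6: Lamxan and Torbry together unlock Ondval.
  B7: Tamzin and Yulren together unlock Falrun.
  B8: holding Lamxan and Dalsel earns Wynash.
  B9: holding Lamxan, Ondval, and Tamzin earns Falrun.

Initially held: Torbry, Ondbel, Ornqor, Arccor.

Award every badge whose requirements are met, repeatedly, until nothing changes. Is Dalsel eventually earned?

Dalsel would need Lamxan and Yulren (B4), but Yulren is never earned.

No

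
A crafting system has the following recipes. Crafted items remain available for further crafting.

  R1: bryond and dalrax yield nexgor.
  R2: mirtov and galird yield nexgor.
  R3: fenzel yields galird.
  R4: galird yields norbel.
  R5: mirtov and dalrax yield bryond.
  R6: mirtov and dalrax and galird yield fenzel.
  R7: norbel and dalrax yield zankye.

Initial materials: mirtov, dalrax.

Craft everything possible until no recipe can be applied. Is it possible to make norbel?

norbel would need galird (R4), but galird is never obtained.

No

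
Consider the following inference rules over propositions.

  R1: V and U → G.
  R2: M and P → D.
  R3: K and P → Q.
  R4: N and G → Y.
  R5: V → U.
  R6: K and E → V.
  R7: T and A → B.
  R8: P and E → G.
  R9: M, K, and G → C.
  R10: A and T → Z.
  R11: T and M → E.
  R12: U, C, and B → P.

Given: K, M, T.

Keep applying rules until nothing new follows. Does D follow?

No

D would need M and P (R2), but P is never established.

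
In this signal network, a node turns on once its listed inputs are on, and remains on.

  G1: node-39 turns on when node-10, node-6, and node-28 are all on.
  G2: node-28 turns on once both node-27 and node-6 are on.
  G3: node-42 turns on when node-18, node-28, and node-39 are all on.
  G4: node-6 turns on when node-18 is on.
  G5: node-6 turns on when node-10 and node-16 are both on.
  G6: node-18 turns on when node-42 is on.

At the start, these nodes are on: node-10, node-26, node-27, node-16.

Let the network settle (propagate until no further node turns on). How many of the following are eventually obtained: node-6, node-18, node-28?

G5: node-10 and node-16 on → node-6 on.
G2: node-27 and node-6 on → node-28 on.
node-6: reached.
node-18 would need node-42 (G6), but node-42 never turns on.
node-28: reached.
Reached: node-6 and node-28 — 2 of the 3.

2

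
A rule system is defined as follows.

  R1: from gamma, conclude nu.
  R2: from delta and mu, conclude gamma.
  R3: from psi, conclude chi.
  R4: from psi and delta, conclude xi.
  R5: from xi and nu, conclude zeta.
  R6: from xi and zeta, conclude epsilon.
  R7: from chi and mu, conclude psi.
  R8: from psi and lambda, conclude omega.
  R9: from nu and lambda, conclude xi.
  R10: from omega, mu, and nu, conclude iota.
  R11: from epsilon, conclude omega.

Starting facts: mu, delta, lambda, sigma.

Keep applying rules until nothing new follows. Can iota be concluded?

delta and mu hold, so gamma follows (R2).
From gamma, R1 gives nu.
nu and lambda hold, so xi follows (R9).
From xi and nu, R5 gives zeta.
From xi and zeta, R6 gives epsilon.
From epsilon, R11 gives omega.
omega, mu, and nu hold, so iota follows (R10).

Yes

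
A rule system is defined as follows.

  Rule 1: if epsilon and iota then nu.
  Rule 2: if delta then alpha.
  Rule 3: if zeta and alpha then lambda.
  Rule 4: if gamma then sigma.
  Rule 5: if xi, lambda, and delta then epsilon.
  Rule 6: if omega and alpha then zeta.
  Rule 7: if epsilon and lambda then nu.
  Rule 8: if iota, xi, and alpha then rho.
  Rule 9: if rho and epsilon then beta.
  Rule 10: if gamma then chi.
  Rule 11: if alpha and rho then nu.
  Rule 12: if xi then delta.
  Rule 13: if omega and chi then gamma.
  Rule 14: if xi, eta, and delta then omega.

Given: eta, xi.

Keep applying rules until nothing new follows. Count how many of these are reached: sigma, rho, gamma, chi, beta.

0

sigma would need gamma (Rule 4), but gamma is never established.
rho would need iota, xi, and alpha (Rule 8), but iota is never established.
gamma would need omega and chi (Rule 13), but chi is never established.
chi would need gamma (Rule 10), but gamma is never established.
beta would need rho and epsilon (Rule 9), but rho is never established.
None of the 5 are reached.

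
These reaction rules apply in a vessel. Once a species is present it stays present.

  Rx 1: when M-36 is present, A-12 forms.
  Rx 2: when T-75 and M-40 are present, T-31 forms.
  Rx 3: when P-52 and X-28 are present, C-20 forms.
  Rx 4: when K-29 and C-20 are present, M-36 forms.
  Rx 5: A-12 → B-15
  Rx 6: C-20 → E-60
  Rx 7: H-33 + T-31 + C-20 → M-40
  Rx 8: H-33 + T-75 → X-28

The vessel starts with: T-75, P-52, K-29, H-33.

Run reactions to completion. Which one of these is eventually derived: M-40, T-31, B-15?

H-33 and T-75 present → X-28 forms (Rx 8).
P-52 and X-28 present → C-20 forms (Rx 3).
K-29 and C-20 present → M-36 forms (Rx 4).
M-36 present → A-12 forms (Rx 1).
A-12 present → B-15 forms (Rx 5).
M-40 would need H-33, T-31, and C-20 (Rx 7), but T-31 never forms. T-31 would need T-75 and M-40 (Rx 2), but M-40 never forms.

B-15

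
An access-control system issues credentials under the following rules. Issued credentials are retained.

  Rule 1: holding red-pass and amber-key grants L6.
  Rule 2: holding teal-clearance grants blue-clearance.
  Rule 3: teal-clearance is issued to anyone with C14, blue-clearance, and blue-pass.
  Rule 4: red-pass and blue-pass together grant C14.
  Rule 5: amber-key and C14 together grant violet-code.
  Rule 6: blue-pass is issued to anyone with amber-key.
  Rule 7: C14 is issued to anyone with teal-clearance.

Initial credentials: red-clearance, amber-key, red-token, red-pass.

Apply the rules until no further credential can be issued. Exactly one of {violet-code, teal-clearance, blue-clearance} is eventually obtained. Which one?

Holding amber-key grants blue-pass (Rule 6).
Holding red-pass and blue-pass grants C14 (Rule 4).
Holding amber-key and C14 grants violet-code (Rule 5).
teal-clearance would need C14, blue-clearance, and blue-pass (Rule 3), but blue-clearance is never granted. blue-clearance would need teal-clearance (Rule 2), but teal-clearance is never granted.

violet-code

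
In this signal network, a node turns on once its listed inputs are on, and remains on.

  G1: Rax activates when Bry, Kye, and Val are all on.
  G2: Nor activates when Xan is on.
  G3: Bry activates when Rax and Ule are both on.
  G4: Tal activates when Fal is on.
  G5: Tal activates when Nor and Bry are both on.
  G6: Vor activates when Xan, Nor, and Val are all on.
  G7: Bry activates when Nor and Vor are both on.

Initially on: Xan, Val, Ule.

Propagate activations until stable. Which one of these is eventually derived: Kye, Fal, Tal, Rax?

Xan is on, so Nor activates (G2).
G6: Xan, Nor, and Val on → Vor on.
Nor and Vor are on, so Bry activates (G7).
G5: Nor and Bry on → Tal on.
No rule produces Fal, and it is not given. No rule produces Kye, and it is not given. Rax would need Bry, Kye, and Val (G1), but Kye never turns on.

Tal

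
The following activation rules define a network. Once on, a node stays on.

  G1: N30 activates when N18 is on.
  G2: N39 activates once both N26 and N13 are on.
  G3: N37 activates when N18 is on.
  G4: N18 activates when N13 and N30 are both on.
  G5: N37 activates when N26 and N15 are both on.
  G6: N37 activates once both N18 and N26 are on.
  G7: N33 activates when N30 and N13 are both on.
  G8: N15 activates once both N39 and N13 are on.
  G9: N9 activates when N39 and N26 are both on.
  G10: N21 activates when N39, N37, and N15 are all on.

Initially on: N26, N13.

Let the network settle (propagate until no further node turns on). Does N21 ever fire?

Yes

N26 and N13 are on, so N39 activates (G2).
N39 and N13 are on, so N15 activates (G8).
G5: N26 and N15 on → N37 on.
G10: N39, N37, and N15 on → N21 on.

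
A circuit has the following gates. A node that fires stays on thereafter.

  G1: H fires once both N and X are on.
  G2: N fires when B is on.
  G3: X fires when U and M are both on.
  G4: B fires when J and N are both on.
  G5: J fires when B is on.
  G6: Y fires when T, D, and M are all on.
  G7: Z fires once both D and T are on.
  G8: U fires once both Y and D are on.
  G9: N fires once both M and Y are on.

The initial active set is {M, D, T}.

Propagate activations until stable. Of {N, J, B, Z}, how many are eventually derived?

2

G6: T, D, and M on → Y on.
G7: D and T on → Z on.
M and Y are on, so N fires (G9).
N: reached.
J would need B (G5), but B never turns on.
B would need J and N (G4), but J never turns on.
Z: reached.
Reached: N and Z — 2 of the 4.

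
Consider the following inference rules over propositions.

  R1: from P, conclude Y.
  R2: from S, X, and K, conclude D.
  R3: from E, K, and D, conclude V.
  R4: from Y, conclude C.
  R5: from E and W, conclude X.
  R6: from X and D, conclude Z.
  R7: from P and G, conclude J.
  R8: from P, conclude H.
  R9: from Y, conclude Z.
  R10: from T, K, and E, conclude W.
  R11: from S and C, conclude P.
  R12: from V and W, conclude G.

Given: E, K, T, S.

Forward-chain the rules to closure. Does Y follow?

No

Y would need P (R1), but P is never established.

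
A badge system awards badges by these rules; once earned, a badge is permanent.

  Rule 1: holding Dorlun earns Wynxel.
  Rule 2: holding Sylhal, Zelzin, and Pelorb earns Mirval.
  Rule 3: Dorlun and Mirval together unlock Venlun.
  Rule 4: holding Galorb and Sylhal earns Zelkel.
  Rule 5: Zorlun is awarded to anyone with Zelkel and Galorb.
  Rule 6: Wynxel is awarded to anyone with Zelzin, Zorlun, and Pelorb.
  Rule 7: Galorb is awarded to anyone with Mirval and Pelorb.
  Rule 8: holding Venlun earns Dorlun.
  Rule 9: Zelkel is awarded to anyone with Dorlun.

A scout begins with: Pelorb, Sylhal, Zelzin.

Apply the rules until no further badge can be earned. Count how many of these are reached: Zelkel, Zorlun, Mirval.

3

With Sylhal, Zelzin, and Pelorb, Mirval is earned (Rule 2).
With Mirval and Pelorb, Galorb is earned (Rule 7).
With Galorb and Sylhal, Zelkel is earned (Rule 4).
With Zelkel and Galorb, Zorlun is earned (Rule 5).
Zelkel: reached.
Zorlun: reached.
Mirval: reached.
All 3 are reached.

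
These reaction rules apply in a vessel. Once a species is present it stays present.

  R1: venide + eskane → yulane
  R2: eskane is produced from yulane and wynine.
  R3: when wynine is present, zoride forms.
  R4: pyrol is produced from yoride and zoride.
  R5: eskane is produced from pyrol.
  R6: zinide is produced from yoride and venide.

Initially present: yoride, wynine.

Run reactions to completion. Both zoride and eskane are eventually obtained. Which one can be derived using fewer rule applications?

zoride

zoride: wynine present → zoride forms (R3). [1 rule application]
eskane: wynine present → zoride forms (R3). yoride and zoride present → pyrol forms (R4). pyrol present → eskane forms (R5). [3 rule applications]
zoride needs fewer.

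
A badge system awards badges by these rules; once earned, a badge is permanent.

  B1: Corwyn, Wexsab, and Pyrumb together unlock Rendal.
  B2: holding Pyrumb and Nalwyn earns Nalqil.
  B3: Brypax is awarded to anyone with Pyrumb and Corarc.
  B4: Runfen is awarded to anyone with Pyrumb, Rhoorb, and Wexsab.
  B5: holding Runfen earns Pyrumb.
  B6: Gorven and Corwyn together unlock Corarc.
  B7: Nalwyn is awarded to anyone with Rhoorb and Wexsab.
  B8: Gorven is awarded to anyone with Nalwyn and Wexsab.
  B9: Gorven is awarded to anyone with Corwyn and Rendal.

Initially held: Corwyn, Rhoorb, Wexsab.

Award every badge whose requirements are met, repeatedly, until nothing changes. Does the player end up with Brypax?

No

Brypax would need Pyrumb and Corarc (B3), but Pyrumb is never earned.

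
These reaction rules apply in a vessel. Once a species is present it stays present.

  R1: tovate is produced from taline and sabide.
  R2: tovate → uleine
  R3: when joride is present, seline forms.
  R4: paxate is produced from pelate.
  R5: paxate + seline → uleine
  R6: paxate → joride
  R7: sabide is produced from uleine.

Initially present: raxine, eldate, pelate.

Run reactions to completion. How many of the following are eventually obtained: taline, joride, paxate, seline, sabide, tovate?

pelate present → paxate forms (R4).
paxate present → joride forms (R6).
joride present → seline forms (R3).
paxate and seline present → uleine forms (R5).
uleine present → sabide forms (R7).
No rule produces taline, and it is not given.
joride: reached.
paxate: reached.
seline: reached.
sabide: reached.
tovate would need taline and sabide (R1), but taline never forms.
Reached: joride, paxate, seline, and sabide — 4 of the 6.

4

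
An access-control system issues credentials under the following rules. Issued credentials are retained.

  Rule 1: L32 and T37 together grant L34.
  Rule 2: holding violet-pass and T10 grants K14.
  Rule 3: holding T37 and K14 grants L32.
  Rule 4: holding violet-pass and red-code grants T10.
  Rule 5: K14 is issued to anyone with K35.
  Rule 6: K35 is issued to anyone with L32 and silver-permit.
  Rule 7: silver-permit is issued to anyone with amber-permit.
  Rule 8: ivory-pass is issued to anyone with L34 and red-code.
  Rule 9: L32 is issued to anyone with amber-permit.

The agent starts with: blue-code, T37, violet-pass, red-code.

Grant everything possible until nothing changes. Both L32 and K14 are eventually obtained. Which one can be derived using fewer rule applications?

K14

K14: Holding violet-pass and red-code grants T10 (Rule 4). Holding violet-pass and T10 grants K14 (Rule 2). [2 rule applications]
L32: Holding violet-pass and red-code grants T10 (Rule 4). Holding violet-pass and T10 grants K14 (Rule 2). Holding T37 and K14 grants L32 (Rule 3). [3 rule applications]
K14 needs fewer.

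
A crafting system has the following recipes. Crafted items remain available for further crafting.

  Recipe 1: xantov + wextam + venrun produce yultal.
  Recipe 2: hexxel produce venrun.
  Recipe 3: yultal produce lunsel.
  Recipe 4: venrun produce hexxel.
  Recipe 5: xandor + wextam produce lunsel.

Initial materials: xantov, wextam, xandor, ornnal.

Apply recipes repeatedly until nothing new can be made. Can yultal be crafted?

yultal would need xantov, wextam, and venrun (Recipe 1), but venrun is never obtained.

No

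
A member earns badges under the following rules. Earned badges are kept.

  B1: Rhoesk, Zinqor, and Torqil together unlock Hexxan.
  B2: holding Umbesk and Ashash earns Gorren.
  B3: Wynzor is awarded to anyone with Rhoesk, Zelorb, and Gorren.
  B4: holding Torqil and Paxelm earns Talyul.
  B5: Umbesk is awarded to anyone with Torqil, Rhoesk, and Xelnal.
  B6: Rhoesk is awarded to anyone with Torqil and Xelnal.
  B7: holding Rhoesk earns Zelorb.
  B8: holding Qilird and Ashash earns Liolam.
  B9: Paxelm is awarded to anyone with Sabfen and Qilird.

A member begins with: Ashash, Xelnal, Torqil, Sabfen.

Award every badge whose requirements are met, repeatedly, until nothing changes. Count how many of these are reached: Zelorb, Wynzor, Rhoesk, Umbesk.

4

With Torqil and Xelnal, Rhoesk is earned (B6).
With Torqil, Rhoesk, and Xelnal, Umbesk is earned (B5).
With Rhoesk, Zelorb is earned (B7).
With Umbesk and Ashash, Gorren is earned (B2).
With Rhoesk, Zelorb, and Gorren, Wynzor is earned (B3).
Zelorb: reached.
Wynzor: reached.
Rhoesk: reached.
Umbesk: reached.
All 4 are reached.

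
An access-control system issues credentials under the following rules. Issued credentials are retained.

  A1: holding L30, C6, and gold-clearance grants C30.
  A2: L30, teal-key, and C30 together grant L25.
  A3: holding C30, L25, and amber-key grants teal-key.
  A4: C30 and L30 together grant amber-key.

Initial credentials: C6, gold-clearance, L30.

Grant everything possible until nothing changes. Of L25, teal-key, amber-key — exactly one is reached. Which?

amber-key

Holding L30, C6, and gold-clearance grants C30 (A1).
Holding C30 and L30 grants amber-key (A4).
L25 would need L30, teal-key, and C30 (A2), but teal-key is never granted. teal-key would need C30, L25, and amber-key (A3), but L25 is never granted.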